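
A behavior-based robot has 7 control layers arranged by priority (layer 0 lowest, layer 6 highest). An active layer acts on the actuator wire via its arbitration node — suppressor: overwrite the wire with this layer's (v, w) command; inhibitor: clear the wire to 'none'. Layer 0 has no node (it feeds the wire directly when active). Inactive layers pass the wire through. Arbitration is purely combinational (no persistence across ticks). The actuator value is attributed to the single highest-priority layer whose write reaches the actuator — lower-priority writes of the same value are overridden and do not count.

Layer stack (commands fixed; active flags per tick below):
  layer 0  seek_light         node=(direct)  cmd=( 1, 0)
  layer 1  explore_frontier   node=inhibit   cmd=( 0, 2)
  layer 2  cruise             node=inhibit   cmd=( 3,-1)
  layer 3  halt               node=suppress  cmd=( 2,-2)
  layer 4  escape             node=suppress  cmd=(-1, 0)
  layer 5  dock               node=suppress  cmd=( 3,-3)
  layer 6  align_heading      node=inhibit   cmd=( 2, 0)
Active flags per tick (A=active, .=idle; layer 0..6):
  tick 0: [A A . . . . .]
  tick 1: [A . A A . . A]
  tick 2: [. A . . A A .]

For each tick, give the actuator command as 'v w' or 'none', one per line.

none
none
3 -3

tick 0:
  layer 0 (seek_light) active — direct: (1, 0)
  layer 1 (explore_frontier) active — inhibits: none
  layer 2 (cruise) idle — unchanged: none
  layer 3 (halt) idle — unchanged: none
  layer 4 (escape) idle — unchanged: none
  layer 5 (dock) idle — unchanged: none
  layer 6 (align_heading) idle — unchanged: none
  → actuator none
tick 1:
  layer 0 (seek_light) active — direct: (1, 0)
  layer 1 (explore_frontier) idle — unchanged: (1, 0)
  layer 2 (cruise) active — inhibits: none
  layer 3 (halt) active — suppresses: (2, -2)
  layer 4 (escape) idle — unchanged: (2, -2)
  layer 5 (dock) idle — unchanged: (2, -2)
  layer 6 (align_heading) active — inhibits: none
  → actuator none
tick 2:
  layer 0 (seek_light) idle — none
  layer 1 (explore_frontier) active — inhibits: none
  layer 2 (cruise) idle — unchanged: none
  layer 3 (halt) idle — unchanged: none
  layer 4 (escape) active — suppresses: (-1, 0)
  layer 5 (dock) active — suppresses: (3, -3)
  layer 6 (align_heading) idle — unchanged: (3, -3)
  → actuator (3, -3)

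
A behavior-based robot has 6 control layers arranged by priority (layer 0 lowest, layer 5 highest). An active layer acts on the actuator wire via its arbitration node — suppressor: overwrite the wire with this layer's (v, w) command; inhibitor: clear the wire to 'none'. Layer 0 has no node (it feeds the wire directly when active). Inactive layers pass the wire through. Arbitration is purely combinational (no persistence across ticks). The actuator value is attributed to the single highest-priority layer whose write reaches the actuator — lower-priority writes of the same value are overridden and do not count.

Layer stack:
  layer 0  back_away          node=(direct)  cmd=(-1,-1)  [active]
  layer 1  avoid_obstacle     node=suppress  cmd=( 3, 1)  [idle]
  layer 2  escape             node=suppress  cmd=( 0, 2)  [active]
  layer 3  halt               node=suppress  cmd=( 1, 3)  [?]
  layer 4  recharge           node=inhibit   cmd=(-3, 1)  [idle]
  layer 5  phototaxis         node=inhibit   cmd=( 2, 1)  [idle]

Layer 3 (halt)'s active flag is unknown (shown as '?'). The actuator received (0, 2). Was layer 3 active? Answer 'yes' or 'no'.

If layer 3 is active=yes:
  actuator would be (1, 3)
If layer 3 is active=no:
  actuator would be (0, 2)
Observed (0, 2), so layer 3 was idle.

no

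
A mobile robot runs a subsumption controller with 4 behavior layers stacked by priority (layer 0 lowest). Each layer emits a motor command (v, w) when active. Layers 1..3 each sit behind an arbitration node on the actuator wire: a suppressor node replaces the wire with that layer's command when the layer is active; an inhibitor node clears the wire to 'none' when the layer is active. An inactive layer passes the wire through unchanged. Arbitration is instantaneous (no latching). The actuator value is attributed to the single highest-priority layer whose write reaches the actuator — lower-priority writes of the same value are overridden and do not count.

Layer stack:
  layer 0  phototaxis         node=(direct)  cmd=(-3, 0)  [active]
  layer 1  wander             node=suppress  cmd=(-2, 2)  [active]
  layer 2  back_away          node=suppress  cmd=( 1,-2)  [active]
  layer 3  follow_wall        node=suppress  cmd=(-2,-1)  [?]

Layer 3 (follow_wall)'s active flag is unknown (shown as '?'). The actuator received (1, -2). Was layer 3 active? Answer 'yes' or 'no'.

no

If layer 3 is active=yes:
  actuator would be (-2, -1)
If layer 3 is active=no:
  actuator would be (1, -2)
Observed (1, -2), so layer 3 was idle.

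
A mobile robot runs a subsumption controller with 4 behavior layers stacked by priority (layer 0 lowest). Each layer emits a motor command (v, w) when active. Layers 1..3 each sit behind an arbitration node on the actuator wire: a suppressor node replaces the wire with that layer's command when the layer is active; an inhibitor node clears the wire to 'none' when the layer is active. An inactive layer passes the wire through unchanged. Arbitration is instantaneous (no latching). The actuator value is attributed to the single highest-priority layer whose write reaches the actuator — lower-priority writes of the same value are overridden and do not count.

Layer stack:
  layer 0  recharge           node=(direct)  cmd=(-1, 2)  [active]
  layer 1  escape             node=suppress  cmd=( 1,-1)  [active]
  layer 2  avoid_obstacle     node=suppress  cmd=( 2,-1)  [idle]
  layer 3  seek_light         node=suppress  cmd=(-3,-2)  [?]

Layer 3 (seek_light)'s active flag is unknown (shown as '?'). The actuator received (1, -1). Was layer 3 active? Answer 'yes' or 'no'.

If layer 3 is active=yes:
  actuator would be (-3, -2)
If layer 3 is active=no:
  actuator would be (1, -1)
Observed (1, -1), so layer 3 was idle.

no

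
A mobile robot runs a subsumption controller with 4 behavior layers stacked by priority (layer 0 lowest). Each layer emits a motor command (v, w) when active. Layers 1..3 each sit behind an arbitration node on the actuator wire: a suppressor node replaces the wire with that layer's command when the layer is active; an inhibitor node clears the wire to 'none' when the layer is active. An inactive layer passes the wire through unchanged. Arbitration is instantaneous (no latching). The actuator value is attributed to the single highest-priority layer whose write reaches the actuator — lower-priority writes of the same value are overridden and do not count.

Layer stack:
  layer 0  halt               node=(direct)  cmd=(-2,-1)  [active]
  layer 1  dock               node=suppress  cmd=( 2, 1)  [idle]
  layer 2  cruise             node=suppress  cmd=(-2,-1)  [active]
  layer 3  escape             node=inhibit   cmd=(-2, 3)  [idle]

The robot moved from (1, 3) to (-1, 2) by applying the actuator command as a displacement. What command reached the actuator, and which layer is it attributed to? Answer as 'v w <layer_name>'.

displacement = (-1, 2) − (1, 3) = (-2, -1)
[0] halt on; wire := (-2, -1)
[1] dock off; pass (-2, -1)
[2] cruise on (suppress); wire := (-2, -1)
[3] escape off; pass (-2, -1)
output (-2, -1) — from layer 2 (cruise)

-2 -1 cruise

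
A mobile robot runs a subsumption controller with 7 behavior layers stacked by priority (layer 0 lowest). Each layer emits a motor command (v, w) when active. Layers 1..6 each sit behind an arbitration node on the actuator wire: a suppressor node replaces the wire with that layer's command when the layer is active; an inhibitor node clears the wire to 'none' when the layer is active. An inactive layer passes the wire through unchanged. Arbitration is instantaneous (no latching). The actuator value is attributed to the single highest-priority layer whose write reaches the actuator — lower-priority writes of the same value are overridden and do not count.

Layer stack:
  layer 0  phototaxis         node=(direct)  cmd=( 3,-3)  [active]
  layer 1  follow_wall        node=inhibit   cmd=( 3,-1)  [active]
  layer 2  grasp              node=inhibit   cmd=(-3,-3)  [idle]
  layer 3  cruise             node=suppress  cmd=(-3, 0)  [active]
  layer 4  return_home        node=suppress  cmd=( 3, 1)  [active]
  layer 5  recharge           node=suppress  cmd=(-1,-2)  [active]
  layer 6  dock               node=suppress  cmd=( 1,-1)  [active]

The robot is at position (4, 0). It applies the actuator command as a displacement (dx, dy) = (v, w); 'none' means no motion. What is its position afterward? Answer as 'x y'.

layer 0 (phototaxis) active — direct: (3, -3)
layer 1 (follow_wall) active — inhibits: none
layer 2 (grasp) idle — unchanged: none
layer 3 (cruise) active — suppresses: (-3, 0)
layer 4 (return_home) active — suppresses: (3, 1)
layer 5 (recharge) active — suppresses: (-1, -2)
layer 6 (dock) active — suppresses: (1, -1)
→ actuator (1, -1)
position: (4, 0) + (1, -1) = (5, -1)

5 -1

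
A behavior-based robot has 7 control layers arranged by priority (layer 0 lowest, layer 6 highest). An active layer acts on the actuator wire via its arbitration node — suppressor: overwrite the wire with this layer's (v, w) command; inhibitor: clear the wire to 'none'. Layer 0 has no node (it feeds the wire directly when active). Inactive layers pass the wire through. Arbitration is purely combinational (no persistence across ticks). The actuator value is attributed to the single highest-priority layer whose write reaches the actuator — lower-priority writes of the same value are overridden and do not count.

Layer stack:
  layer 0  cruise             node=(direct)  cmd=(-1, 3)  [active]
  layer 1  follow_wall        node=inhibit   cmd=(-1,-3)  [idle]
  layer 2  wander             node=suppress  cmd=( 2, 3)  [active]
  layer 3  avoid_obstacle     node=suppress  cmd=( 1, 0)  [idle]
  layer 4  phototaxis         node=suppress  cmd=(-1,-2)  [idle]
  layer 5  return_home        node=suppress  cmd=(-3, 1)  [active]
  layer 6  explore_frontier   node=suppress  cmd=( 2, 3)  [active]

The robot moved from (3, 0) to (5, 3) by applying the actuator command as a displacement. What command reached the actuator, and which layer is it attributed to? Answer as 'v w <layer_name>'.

displacement = (5, 3) − (3, 0) = (2, 3)
[0] cruise on; wire := (-1, 3)
[1] follow_wall off; pass (-1, 3)
[2] wander on (suppress); wire := (2, 3)
[3] avoid_obstacle off; pass (2, 3)
[4] phototaxis off; pass (2, 3)
[5] return_home on (suppress); wire := (-3, 1)
[6] explore_frontier on (suppress); wire := (2, 3)
output (2, 3) — from layer 6 (explore_frontier)

2 3 explore_frontier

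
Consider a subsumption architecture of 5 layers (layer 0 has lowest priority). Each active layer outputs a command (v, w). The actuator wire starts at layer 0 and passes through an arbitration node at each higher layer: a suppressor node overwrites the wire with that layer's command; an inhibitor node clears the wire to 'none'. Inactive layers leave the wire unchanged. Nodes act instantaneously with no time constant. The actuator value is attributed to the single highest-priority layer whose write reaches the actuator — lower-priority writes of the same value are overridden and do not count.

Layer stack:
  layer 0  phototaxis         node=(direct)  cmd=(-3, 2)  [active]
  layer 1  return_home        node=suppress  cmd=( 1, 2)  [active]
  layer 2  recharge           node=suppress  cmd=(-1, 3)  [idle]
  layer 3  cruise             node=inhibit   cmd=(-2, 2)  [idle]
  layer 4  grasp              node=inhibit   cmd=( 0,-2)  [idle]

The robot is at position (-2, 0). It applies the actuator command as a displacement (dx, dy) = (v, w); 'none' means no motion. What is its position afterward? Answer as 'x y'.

[0] phototaxis on; wire := (-3, 2)
[1] return_home on (suppress); wire := (1, 2)
[2] recharge off; pass (1, 2)
[3] cruise off; pass (1, 2)
[4] grasp off; pass (1, 2)
output (1, 2)
position: (-2, 0) + (1, 2) = (-1, 2)

-1 2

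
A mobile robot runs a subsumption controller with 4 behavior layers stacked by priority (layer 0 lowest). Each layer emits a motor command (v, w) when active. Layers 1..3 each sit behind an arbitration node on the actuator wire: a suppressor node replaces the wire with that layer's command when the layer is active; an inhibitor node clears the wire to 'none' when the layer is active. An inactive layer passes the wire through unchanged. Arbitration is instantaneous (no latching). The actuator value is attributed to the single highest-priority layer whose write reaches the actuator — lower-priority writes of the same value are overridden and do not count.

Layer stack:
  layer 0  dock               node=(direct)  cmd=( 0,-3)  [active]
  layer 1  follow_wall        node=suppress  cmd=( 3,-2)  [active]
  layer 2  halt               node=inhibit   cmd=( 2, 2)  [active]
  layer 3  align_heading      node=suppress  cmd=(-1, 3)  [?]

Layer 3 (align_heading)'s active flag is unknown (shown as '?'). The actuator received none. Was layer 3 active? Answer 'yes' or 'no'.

no

If layer 3 is active=yes:
  actuator would be (-1, 3)
If layer 3 is active=no:
  actuator would be none
Observed none, so layer 3 was idle.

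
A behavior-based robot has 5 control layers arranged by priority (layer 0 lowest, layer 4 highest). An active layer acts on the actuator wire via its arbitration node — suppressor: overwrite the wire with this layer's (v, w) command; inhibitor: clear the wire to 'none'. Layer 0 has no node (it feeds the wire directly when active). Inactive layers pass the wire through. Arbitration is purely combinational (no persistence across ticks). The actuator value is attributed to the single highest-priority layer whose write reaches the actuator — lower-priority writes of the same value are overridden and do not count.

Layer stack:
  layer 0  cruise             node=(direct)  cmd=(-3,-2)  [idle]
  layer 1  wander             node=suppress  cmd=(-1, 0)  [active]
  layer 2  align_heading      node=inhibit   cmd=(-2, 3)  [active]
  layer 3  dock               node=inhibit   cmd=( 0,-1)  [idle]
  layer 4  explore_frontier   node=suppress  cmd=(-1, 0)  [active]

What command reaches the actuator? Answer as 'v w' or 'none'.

-1 0

L0 cruise: idle → wire = none
L1 wander: active, suppressor → wire = (-1, 0)
L2 align_heading: active, inhibitor → wire = none
L3 dock: idle → wire stays none
L4 explore_frontier: active, suppressor → wire = (-1, 0)
actuator = (-1, 0)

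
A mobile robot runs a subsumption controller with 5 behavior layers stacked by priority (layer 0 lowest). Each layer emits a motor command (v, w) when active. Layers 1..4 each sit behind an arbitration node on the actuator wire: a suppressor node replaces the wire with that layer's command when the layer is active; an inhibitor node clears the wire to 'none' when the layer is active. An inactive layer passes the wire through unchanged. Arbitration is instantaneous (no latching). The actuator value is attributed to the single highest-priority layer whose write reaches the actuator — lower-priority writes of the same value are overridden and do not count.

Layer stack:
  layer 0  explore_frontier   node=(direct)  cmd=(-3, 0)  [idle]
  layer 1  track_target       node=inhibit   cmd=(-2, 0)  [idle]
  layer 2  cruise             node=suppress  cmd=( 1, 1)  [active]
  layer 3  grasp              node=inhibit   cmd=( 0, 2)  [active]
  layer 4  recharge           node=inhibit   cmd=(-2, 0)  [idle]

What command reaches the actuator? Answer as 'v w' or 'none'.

layer 0 (explore_frontier) idle — none
layer 1 (track_target) idle — unchanged: none
layer 2 (cruise) active — suppresses: (1, 1)
layer 3 (grasp) active — inhibits: none
layer 4 (recharge) idle — unchanged: none
→ actuator none

none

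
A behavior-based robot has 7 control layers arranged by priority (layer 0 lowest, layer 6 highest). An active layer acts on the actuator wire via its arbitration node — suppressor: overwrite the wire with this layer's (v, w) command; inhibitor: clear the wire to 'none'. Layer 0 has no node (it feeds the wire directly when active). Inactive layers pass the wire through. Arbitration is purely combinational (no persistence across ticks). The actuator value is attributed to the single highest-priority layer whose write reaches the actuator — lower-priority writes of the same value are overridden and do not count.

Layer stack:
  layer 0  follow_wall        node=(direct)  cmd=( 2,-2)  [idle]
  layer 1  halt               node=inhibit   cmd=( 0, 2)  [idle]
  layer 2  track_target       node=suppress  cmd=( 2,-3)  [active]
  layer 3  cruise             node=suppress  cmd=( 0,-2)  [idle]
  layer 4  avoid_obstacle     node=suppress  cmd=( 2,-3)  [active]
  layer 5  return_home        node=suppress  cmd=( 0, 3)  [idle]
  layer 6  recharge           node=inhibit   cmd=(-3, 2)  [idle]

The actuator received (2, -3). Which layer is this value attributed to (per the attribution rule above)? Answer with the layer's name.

avoid_obstacle

[0] follow_wall off; wire := none
[1] halt off; pass none
[2] track_target on (suppress); wire := (2, -3)
[3] cruise off; pass (2, -3)
[4] avoid_obstacle on (suppress); wire := (2, -3)
[5] return_home off; pass (2, -3)
[6] recharge off; pass (2, -3)
output (2, -3)
last writer: layer 4 = avoid_obstacle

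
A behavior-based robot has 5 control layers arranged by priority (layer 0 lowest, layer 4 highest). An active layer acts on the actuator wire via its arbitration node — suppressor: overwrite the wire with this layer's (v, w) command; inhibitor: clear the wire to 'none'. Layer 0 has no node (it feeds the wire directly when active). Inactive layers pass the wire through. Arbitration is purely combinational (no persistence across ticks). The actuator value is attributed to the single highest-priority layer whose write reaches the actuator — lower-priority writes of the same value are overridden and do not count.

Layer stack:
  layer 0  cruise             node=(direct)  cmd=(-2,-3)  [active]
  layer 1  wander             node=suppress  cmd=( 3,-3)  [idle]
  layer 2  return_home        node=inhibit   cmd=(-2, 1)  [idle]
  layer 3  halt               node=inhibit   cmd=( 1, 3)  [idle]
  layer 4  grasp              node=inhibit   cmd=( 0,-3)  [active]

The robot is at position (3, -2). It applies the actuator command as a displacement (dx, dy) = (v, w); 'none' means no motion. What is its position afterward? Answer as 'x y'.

L0 cruise: active, feeds wire = (-2, -3)
L1 wander: idle → wire stays (-2, -3)
L2 return_home: idle → wire stays (-2, -3)
L3 halt: idle → wire stays (-2, -3)
L4 grasp: active, inhibitor → wire = none
actuator = none
position: (3, -2) + none = (3, -2)

3 -2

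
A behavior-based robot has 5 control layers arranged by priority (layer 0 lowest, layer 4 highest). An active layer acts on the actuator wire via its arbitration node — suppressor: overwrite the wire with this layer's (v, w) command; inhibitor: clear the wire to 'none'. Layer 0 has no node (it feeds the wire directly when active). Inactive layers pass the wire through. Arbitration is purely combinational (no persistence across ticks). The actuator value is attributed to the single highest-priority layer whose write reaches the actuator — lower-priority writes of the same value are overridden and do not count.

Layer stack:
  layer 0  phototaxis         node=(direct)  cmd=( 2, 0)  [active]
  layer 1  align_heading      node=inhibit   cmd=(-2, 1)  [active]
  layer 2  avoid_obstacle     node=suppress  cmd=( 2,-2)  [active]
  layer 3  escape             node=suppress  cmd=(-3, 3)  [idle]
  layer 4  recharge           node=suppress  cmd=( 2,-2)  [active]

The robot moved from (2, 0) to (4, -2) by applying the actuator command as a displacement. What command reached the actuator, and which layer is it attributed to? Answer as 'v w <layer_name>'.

2 -2 recharge

displacement = (4, -2) − (2, 0) = (2, -2)
L0 phototaxis: active, feeds wire = (2, 0)
L1 align_heading: active, inhibitor → wire = none
L2 avoid_obstacle: active, suppressor → wire = (2, -2)
L3 escape: idle → wire stays (2, -2)
L4 recharge: active, suppressor → wire = (2, -2)
actuator = (2, -2) — from layer 4 (recharge)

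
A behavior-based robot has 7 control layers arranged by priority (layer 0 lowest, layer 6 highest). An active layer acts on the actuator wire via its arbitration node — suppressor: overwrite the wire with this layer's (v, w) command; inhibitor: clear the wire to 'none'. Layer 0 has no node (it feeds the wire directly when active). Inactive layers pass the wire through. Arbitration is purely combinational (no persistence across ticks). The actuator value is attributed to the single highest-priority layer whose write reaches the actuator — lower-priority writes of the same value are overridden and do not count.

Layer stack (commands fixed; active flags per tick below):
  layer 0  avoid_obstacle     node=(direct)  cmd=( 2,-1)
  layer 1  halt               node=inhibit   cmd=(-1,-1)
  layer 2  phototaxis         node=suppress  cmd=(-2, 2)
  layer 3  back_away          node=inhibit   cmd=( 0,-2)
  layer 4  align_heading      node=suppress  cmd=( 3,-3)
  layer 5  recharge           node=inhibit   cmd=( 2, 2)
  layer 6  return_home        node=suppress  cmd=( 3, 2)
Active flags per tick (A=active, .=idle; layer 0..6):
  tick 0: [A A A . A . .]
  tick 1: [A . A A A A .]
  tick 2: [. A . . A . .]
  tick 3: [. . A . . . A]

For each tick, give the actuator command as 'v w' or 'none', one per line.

3 -3
none
3 -3
3 2

tick 0:
  L0 avoid_obstacle: active, feeds wire = (2, -1)
  L1 halt: active, inhibitor → wire = none
  L2 phototaxis: active, suppressor → wire = (-2, 2)
  L3 back_away: idle → wire stays (-2, 2)
  L4 align_heading: active, suppressor → wire = (3, -3)
  L5 recharge: idle → wire stays (3, -3)
  L6 return_home: idle → wire stays (3, -3)
  actuator = (3, -3)
tick 1:
  L0 avoid_obstacle: active, feeds wire = (2, -1)
  L1 halt: idle → wire stays (2, -1)
  L2 phototaxis: active, suppressor → wire = (-2, 2)
  L3 back_away: active, inhibitor → wire = none
  L4 align_heading: active, suppressor → wire = (3, -3)
  L5 recharge: active, inhibitor → wire = none
  L6 return_home: idle → wire stays none
  actuator = none
tick 2:
  L0 avoid_obstacle: idle → wire = none
  L1 halt: active, inhibitor → wire = none
  L2 phototaxis: idle → wire stays none
  L3 back_away: idle → wire stays none
  L4 align_heading: active, suppressor → wire = (3, -3)
  L5 recharge: idle → wire stays (3, -3)
  L6 return_home: idle → wire stays (3, -3)
  actuator = (3, -3)
tick 3:
  L0 avoid_obstacle: idle → wire = none
  L1 halt: idle → wire stays none
  L2 phototaxis: active, suppressor → wire = (-2, 2)
  L3 back_away: idle → wire stays (-2, 2)
  L4 align_heading: idle → wire stays (-2, 2)
  L5 recharge: idle → wire stays (-2, 2)
  L6 return_home: active, suppressor → wire = (3, 2)
  actuator = (3, 2)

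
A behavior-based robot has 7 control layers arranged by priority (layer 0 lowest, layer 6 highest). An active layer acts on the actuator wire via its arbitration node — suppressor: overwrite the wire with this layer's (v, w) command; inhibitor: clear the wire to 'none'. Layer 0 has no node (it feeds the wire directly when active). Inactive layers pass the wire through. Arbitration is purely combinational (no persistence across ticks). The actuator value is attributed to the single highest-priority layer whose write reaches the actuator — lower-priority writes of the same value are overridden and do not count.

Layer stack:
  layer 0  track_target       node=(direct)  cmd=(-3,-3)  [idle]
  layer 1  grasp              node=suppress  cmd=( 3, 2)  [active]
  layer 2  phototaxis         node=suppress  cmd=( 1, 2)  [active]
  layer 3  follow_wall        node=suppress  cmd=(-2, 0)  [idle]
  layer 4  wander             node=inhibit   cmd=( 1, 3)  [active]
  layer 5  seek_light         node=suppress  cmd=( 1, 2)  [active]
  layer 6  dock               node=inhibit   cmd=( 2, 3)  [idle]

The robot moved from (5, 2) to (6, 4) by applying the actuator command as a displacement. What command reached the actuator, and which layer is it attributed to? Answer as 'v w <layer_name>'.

1 2 seek_light

displacement = (6, 4) − (5, 2) = (1, 2)
L0 track_target: idle → wire = none
L1 grasp: active, suppressor → wire = (3, 2)
L2 phototaxis: active, suppressor → wire = (1, 2)
L3 follow_wall: idle → wire stays (1, 2)
L4 wander: active, inhibitor → wire = none
L5 seek_light: active, suppressor → wire = (1, 2)
L6 dock: idle → wire stays (1, 2)
actuator = (1, 2) — from layer 5 (seek_light)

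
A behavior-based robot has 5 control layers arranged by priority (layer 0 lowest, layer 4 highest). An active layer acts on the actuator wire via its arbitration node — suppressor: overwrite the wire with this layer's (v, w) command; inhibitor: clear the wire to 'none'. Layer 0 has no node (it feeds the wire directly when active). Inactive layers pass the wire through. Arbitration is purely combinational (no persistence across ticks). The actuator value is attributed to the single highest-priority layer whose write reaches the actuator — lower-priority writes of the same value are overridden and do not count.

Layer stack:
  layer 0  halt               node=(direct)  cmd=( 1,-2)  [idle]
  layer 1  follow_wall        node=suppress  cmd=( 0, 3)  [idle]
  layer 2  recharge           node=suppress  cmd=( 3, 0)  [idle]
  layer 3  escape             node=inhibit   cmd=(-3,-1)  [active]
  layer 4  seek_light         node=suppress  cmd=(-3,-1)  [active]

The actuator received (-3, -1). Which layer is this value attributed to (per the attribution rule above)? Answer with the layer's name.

[0] halt off; wire := none
[1] follow_wall off; pass none
[2] recharge off; pass none
[3] escape on (inhibit); wire := none
[4] seek_light on (suppress); wire := (-3, -1)
output (-3, -1)
last writer: layer 4 = seek_light

seek_light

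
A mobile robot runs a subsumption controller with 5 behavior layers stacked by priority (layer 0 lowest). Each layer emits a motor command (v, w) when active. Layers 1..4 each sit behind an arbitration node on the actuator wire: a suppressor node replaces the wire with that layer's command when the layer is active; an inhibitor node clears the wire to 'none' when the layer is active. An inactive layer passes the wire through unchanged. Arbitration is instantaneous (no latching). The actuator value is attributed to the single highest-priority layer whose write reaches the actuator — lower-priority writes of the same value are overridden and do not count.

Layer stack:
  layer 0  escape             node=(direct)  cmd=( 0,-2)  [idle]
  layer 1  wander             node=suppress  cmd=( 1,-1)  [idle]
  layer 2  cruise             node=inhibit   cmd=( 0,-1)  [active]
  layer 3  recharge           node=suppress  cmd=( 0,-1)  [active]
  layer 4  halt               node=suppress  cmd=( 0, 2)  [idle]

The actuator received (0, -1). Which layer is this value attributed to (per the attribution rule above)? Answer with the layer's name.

recharge

L0 escape: idle → wire = none
L1 wander: idle → wire stays none
L2 cruise: active, inhibitor → wire = none
L3 recharge: active, suppressor → wire = (0, -1)
L4 halt: idle → wire stays (0, -1)
actuator = (0, -1)
last writer: layer 3 = recharge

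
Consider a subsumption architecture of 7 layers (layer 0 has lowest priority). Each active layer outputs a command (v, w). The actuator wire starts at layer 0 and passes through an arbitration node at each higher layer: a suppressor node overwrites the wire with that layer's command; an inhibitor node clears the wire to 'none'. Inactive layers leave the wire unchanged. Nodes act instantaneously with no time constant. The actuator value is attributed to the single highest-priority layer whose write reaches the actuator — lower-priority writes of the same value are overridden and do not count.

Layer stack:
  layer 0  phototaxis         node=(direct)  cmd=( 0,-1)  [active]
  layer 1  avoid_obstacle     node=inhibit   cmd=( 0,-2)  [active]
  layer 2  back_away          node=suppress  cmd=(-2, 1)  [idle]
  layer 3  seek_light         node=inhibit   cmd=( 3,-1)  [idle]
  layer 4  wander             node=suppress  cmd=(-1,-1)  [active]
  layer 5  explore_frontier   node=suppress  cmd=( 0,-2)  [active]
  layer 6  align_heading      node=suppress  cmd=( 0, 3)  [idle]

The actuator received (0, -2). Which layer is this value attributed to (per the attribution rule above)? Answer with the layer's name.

explore_frontier

layer 0 (phototaxis) active — direct: (0, -1)
layer 1 (avoid_obstacle) active — inhibits: none
layer 2 (back_away) idle — unchanged: none
layer 3 (seek_light) idle — unchanged: none
layer 4 (wander) active — suppresses: (-1, -1)
layer 5 (explore_frontier) active — suppresses: (0, -2)
layer 6 (align_heading) idle — unchanged: (0, -2)
→ actuator (0, -2)
last writer: layer 5 = explore_frontier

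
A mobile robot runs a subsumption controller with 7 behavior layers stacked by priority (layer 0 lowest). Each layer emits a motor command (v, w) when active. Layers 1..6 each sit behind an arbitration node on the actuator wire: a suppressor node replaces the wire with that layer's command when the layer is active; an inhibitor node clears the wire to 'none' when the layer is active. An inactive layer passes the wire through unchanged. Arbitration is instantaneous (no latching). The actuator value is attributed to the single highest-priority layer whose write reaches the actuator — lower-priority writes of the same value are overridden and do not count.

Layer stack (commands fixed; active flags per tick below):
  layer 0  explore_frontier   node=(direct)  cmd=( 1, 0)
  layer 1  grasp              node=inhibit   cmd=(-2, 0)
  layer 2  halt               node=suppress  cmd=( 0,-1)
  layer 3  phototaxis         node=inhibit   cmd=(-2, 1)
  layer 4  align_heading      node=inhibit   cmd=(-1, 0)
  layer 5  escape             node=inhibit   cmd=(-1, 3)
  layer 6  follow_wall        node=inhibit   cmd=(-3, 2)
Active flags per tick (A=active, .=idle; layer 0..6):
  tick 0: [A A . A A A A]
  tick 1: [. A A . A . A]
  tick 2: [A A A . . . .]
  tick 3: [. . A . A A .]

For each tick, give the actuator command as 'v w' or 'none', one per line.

none
none
0 -1
none

tick 0:
  L0 explore_frontier: active, feeds wire = (1, 0)
  L1 grasp: active, inhibitor → wire = none
  L2 halt: idle → wire stays none
  L3 phototaxis: active, inhibitor → wire = none
  L4 align_heading: active, inhibitor → wire = none
  L5 escape: active, inhibitor → wire = none
  L6 follow_wall: active, inhibitor → wire = none
  actuator = none
tick 1:
  L0 explore_frontier: idle → wire = none
  L1 grasp: active, inhibitor → wire = none
  L2 halt: active, suppressor → wire = (0, -1)
  L3 phototaxis: idle → wire stays (0, -1)
  L4 align_heading: active, inhibitor → wire = none
  L5 escape: idle → wire stays none
  L6 follow_wall: active, inhibitor → wire = none
  actuator = none
tick 2:
  L0 explore_frontier: active, feeds wire = (1, 0)
  L1 grasp: active, inhibitor → wire = none
  L2 halt: active, suppressor → wire = (0, -1)
  L3 phototaxis: idle → wire stays (0, -1)
  L4 align_heading: idle → wire stays (0, -1)
  L5 escape: idle → wire stays (0, -1)
  L6 follow_wall: idle → wire stays (0, -1)
  actuator = (0, -1)
tick 3:
  L0 explore_frontier: idle → wire = none
  L1 grasp: idle → wire stays none
  L2 halt: active, suppressor → wire = (0, -1)
  L3 phototaxis: idle → wire stays (0, -1)
  L4 align_heading: active, inhibitor → wire = none
  L5 escape: active, inhibitor → wire = none
  L6 follow_wall: idle → wire stays none
  actuator = none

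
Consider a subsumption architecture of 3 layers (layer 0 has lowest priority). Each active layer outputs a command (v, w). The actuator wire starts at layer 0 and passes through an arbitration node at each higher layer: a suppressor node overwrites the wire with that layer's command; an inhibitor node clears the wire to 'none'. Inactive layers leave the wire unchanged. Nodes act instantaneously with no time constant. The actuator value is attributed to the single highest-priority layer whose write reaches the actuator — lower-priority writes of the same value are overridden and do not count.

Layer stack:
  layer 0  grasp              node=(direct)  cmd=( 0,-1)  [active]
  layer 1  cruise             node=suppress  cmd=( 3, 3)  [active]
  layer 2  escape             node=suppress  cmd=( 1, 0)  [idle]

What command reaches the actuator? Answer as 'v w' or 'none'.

L0 grasp: active, feeds wire = (0, -1)
L1 cruise: active, suppressor → wire = (3, 3)
L2 escape: idle → wire stays (3, 3)
actuator = (3, 3)

3 3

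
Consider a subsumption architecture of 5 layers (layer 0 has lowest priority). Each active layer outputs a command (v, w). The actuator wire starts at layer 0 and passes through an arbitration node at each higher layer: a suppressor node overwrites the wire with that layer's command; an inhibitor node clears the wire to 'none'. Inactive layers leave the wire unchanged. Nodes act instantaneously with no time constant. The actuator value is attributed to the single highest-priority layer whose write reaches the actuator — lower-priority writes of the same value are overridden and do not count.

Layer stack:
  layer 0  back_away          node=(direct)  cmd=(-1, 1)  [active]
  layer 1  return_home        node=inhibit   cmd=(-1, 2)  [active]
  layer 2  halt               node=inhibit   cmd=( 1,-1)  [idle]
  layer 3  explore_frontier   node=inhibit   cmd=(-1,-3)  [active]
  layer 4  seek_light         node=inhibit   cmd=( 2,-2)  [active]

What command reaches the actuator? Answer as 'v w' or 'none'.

[0] back_away on; wire := (-1, 1)
[1] return_home on (inhibit); wire := none
[2] halt off; pass none
[3] explore_frontier on (inhibit); wire := none
[4] seek_light on (inhibit); wire := none
output none

none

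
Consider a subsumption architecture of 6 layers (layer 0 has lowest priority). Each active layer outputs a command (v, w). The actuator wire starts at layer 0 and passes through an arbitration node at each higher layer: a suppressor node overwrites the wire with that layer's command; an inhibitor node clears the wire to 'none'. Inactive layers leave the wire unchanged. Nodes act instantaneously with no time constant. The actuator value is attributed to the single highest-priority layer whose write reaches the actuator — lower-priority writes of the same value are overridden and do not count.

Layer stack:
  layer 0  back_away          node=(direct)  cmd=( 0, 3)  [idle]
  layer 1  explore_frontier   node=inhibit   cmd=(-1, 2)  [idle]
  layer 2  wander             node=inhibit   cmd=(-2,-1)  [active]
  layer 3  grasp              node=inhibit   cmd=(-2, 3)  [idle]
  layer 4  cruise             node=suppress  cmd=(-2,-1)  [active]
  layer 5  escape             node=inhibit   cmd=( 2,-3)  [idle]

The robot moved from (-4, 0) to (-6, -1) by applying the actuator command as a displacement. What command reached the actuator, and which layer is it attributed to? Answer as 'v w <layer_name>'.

-2 -1 cruise

displacement = (-6, -1) − (-4, 0) = (-2, -1)
L0 back_away: idle → wire = none
L1 explore_frontier: idle → wire stays none
L2 wander: active, inhibitor → wire = none
L3 grasp: idle → wire stays none
L4 cruise: active, suppressor → wire = (-2, -1)
L5 escape: idle → wire stays (-2, -1)
actuator = (-2, -1) — from layer 4 (cruise)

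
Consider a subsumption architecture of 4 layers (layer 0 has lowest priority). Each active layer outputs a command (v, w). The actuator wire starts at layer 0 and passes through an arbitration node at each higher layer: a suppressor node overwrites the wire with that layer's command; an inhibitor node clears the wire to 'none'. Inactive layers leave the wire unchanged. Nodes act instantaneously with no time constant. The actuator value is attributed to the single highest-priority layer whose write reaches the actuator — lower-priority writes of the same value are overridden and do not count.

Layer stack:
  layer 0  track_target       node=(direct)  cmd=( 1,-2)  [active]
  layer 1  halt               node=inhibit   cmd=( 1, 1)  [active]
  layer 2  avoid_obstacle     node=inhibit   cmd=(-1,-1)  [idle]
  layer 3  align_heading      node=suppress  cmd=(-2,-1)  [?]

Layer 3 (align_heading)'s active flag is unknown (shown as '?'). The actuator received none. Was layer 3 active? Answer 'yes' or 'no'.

If layer 3 is active=yes:
  actuator would be (-2, -1)
If layer 3 is active=no:
  actuator would be none
Observed none, so layer 3 was idle.

no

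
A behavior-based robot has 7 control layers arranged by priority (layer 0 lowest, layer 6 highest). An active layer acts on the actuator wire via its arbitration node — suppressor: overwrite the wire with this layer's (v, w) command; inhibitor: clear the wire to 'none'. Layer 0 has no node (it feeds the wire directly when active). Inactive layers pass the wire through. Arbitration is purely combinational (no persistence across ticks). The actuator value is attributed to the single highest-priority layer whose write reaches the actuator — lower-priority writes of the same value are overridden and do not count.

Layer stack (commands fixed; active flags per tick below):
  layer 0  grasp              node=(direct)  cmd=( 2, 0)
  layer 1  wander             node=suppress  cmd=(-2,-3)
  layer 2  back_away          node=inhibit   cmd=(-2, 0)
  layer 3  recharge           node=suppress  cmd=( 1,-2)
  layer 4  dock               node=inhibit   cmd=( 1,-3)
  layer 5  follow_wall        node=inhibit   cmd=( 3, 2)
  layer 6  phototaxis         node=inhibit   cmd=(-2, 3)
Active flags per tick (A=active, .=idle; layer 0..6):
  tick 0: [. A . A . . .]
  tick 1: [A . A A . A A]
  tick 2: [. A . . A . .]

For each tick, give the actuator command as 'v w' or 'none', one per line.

tick 0:
  [0] grasp off; wire := none
  [1] wander on (suppress); wire := (-2, -3)
  [2] back_away off; pass (-2, -3)
  [3] recharge on (suppress); wire := (1, -2)
  [4] dock off; pass (1, -2)
  [5] follow_wall off; pass (1, -2)
  [6] phototaxis off; pass (1, -2)
  output (1, -2)
tick 1:
  [0] grasp on; wire := (2, 0)
  [1] wander off; pass (2, 0)
  [2] back_away on (inhibit); wire := none
  [3] recharge on (suppress); wire := (1, -2)
  [4] dock off; pass (1, -2)
  [5] follow_wall on (inhibit); wire := none
  [6] phototaxis on (inhibit); wire := none
  output none
tick 2:
  [0] grasp off; wire := none
  [1] wander on (suppress); wire := (-2, -3)
  [2] back_away off; pass (-2, -3)
  [3] recharge off; pass (-2, -3)
  [4] dock on (inhibit); wire := none
  [5] follow_wall off; pass none
  [6] phototaxis off; pass none
  output none

1 -2
none
none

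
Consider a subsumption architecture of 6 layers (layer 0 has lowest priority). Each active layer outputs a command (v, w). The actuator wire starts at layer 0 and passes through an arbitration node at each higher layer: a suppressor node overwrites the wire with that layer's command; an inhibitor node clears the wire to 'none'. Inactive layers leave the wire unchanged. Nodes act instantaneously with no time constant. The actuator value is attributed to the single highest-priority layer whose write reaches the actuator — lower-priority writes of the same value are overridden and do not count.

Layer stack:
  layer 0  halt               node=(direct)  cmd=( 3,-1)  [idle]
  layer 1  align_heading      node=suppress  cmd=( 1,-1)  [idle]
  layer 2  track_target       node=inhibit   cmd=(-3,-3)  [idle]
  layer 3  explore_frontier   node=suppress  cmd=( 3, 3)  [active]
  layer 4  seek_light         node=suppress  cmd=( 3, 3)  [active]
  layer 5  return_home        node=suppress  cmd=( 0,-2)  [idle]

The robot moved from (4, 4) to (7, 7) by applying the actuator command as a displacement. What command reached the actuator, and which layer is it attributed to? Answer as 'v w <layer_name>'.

3 3 seek_light

displacement = (7, 7) − (4, 4) = (3, 3)
[0] halt off; wire := none
[1] align_heading off; pass none
[2] track_target off; pass none
[3] explore_frontier on (suppress); wire := (3, 3)
[4] seek_light on (suppress); wire := (3, 3)
[5] return_home off; pass (3, 3)
output (3, 3) — from layer 4 (seek_light)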